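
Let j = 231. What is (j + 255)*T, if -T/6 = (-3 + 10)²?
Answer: -142884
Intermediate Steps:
T = -294 (T = -6*(-3 + 10)² = -6*7² = -6*49 = -294)
(j + 255)*T = (231 + 255)*(-294) = 486*(-294) = -142884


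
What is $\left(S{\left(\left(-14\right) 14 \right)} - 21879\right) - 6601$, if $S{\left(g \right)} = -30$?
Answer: $-28510$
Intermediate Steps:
$\left(S{\left(\left(-14\right) 14 \right)} - 21879\right) - 6601 = \left(-30 - 21879\right) - 6601 = -21909 - 6601 = -28510$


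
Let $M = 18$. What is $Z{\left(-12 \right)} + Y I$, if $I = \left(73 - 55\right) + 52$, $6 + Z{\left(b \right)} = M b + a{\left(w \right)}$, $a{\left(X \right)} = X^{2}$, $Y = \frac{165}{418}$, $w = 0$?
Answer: $- \frac{3693}{19} \approx -194.37$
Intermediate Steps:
$Y = \frac{15}{38}$ ($Y = 165 \cdot \frac{1}{418} = \frac{15}{38} \approx 0.39474$)
$Z{\left(b \right)} = -6 + 18 b$ ($Z{\left(b \right)} = -6 + \left(18 b + 0^{2}\right) = -6 + \left(18 b + 0\right) = -6 + 18 b$)
$I = 70$ ($I = 18 + 52 = 70$)
$Z{\left(-12 \right)} + Y I = \left(-6 + 18 \left(-12\right)\right) + \frac{15}{38} \cdot 70 = \left(-6 - 216\right) + \frac{525}{19} = -222 + \frac{525}{19} = - \frac{3693}{19}$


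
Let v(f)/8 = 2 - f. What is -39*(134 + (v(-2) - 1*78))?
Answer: -3432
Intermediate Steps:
v(f) = 16 - 8*f (v(f) = 8*(2 - f) = 16 - 8*f)
-39*(134 + (v(-2) - 1*78)) = -39*(134 + ((16 - 8*(-2)) - 1*78)) = -39*(134 + ((16 + 16) - 78)) = -39*(134 + (32 - 78)) = -39*(134 - 46) = -39*88 = -3432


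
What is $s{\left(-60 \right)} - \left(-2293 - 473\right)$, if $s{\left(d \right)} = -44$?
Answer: $2722$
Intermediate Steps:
$s{\left(-60 \right)} - \left(-2293 - 473\right) = -44 - \left(-2293 - 473\right) = -44 - -2766 = -44 + 2766 = 2722$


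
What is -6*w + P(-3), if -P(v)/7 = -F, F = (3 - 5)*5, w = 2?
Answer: -82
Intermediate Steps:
F = -10 (F = -2*5 = -10)
P(v) = -70 (P(v) = -(-7)*(-10) = -7*10 = -70)
-6*w + P(-3) = -6*2 - 70 = -12 - 70 = -82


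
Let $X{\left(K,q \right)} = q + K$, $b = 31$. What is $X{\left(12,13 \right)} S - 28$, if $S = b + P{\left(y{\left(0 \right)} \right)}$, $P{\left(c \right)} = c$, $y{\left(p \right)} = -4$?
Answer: $647$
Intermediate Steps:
$S = 27$ ($S = 31 - 4 = 27$)
$X{\left(K,q \right)} = K + q$
$X{\left(12,13 \right)} S - 28 = \left(12 + 13\right) 27 - 28 = 25 \cdot 27 - 28 = 675 - 28 = 647$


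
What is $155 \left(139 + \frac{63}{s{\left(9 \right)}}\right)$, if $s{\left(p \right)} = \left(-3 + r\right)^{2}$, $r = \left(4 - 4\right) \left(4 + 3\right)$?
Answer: $22630$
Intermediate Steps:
$r = 0$ ($r = 0 \cdot 7 = 0$)
$s{\left(p \right)} = 9$ ($s{\left(p \right)} = \left(-3 + 0\right)^{2} = \left(-3\right)^{2} = 9$)
$155 \left(139 + \frac{63}{s{\left(9 \right)}}\right) = 155 \left(139 + \frac{63}{9}\right) = 155 \left(139 + 63 \cdot \frac{1}{9}\right) = 155 \left(139 + 7\right) = 155 \cdot 146 = 22630$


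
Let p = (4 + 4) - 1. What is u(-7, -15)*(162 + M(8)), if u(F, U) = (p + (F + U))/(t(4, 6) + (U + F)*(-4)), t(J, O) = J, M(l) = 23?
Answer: -2775/92 ≈ -30.163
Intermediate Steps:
p = 7 (p = 8 - 1 = 7)
u(F, U) = (7 + F + U)/(4 - 4*F - 4*U) (u(F, U) = (7 + (F + U))/(4 + (U + F)*(-4)) = (7 + F + U)/(4 + (F + U)*(-4)) = (7 + F + U)/(4 + (-4*F - 4*U)) = (7 + F + U)/(4 - 4*F - 4*U))
u(-7, -15)*(162 + M(8)) = ((-7 - 1*(-7) - 1*(-15))/(4*(-1 - 7 - 15)))*(162 + 23) = ((¼)*(-7 + 7 + 15)/(-23))*185 = ((¼)*(-1/23)*15)*185 = -15/92*185 = -2775/92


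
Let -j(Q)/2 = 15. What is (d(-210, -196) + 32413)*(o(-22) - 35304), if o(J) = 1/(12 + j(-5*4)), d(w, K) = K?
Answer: -6824344547/6 ≈ -1.1374e+9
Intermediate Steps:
j(Q) = -30 (j(Q) = -2*15 = -30)
o(J) = -1/18 (o(J) = 1/(12 - 30) = 1/(-18) = -1/18)
(d(-210, -196) + 32413)*(o(-22) - 35304) = (-196 + 32413)*(-1/18 - 35304) = 32217*(-635473/18) = -6824344547/6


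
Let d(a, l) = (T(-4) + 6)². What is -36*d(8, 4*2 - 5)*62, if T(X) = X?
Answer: -8928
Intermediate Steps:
d(a, l) = 4 (d(a, l) = (-4 + 6)² = 2² = 4)
-36*d(8, 4*2 - 5)*62 = -36*4*62 = -144*62 = -8928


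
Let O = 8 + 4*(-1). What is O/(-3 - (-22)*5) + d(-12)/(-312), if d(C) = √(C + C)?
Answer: 4/107 - I*√6/156 ≈ 0.037383 - 0.015702*I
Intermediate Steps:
O = 4 (O = 8 - 4 = 4)
d(C) = √2*√C (d(C) = √(2*C) = √2*√C)
O/(-3 - (-22)*5) + d(-12)/(-312) = 4/(-3 - (-22)*5) + (√2*√(-12))/(-312) = 4/(-3 - 11*(-10)) + (√2*(2*I*√3))*(-1/312) = 4/(-3 + 110) + (2*I*√6)*(-1/312) = 4/107 - I*√6/156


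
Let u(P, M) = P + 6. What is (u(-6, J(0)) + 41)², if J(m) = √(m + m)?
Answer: 1681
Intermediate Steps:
J(m) = √2*√m (J(m) = √(2*m) = √2*√m)
u(P, M) = 6 + P
(u(-6, J(0)) + 41)² = ((6 - 6) + 41)² = (0 + 41)² = 41² = 1681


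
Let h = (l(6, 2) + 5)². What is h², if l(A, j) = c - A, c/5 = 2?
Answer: 6561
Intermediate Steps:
c = 10 (c = 5*2 = 10)
l(A, j) = 10 - A
h = 81 (h = ((10 - 1*6) + 5)² = ((10 - 6) + 5)² = (4 + 5)² = 9² = 81)
h² = 81² = 6561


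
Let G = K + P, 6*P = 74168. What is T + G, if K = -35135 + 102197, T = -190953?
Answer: -334589/3 ≈ -1.1153e+5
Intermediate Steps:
P = 37084/3 (P = (⅙)*74168 = 37084/3 ≈ 12361.)
K = 67062
G = 238270/3 (G = 67062 + 37084/3 = 238270/3 ≈ 79423.)
T + G = -190953 + 238270/3 = -334589/3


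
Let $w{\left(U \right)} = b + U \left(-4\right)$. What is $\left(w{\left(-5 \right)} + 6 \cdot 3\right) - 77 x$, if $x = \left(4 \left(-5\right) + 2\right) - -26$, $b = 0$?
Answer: $-578$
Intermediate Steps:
$x = 8$ ($x = \left(-20 + 2\right) + 26 = -18 + 26 = 8$)
$w{\left(U \right)} = - 4 U$ ($w{\left(U \right)} = 0 + U \left(-4\right) = 0 - 4 U = - 4 U$)
$\left(w{\left(-5 \right)} + 6 \cdot 3\right) - 77 x = \left(\left(-4\right) \left(-5\right) + 6 \cdot 3\right) - 616 = \left(20 + 18\right) - 616 = 38 - 616 = -578$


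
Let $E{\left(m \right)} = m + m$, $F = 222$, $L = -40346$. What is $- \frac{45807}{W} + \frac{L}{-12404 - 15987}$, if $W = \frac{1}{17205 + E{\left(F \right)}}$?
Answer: $- \frac{22952639831167}{28391} \approx -8.0845 \cdot 10^{8}$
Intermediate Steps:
$E{\left(m \right)} = 2 m$
$W = \frac{1}{17649}$ ($W = \frac{1}{17205 + 2 \cdot 222} = \frac{1}{17205 + 444} = \frac{1}{17649} \approx 5.666 \cdot 10^{-5}$)
$- \frac{45807}{W} + \frac{L}{-12404 - 15987} = - 45807 \frac{1}{\frac{1}{17649}} - \frac{40346}{-12404 - 15987} = \left(-45807\right) 17649 - \frac{40346}{-12404 - 15987} = -808447743 - \frac{40346}{-28391} = -808447743 - - \frac{40346}{28391} = -808447743 + \frac{40346}{28391} = - \frac{22952639831167}{28391}$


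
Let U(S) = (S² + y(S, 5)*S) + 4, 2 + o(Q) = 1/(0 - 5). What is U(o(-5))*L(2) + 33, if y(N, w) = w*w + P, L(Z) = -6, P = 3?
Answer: 8739/25 ≈ 349.56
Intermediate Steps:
y(N, w) = 3 + w² (y(N, w) = w*w + 3 = w² + 3 = 3 + w²)
o(Q) = -11/5 (o(Q) = -2 + 1/(0 - 5) = -2 + 1/(-5) = -2 - ⅕ = -11/5)
U(S) = 4 + S² + 28*S (U(S) = (S² + (3 + 5²)*S) + 4 = (S² + (3 + 25)*S) + 4 = (S² + 28*S) + 4 = 4 + S² + 28*S)
U(o(-5))*L(2) + 33 = (4 + (-11/5)² + 28*(-11/5))*(-6) + 33 = (4 + 121/25 - 308/5)*(-6) + 33 = -1319/25*(-6) + 33 = 7914/25 + 33 = 8739/25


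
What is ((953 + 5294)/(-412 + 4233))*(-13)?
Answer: -81211/3821 ≈ -21.254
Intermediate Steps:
((953 + 5294)/(-412 + 4233))*(-13) = (6247/3821)*(-13) = -81211/3821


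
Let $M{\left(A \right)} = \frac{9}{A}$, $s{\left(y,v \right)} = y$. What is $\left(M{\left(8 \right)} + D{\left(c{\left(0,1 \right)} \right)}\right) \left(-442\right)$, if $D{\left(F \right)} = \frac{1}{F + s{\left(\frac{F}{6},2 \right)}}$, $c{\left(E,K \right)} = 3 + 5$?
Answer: $- \frac{15249}{28} \approx -544.61$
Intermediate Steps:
$c{\left(E,K \right)} = 8$
$D{\left(F \right)} = \frac{6}{7 F}$ ($D{\left(F \right)} = \frac{1}{F + \frac{F}{6}} = \frac{1}{\frac{7}{6} F} = \frac{6}{7 F}$)
$\left(M{\left(8 \right)} + D{\left(c{\left(0,1 \right)} \right)}\right) \left(-442\right) = \left(\frac{9}{8} + \frac{6}{7 \cdot 8}\right) \left(-442\right) = \left(9 \cdot \frac{1}{8} + \frac{6}{7} \cdot \frac{1}{8}\right) \left(-442\right) = \left(\frac{9}{8} + \frac{3}{28}\right) \left(-442\right) = \frac{69}{56} \left(-442\right) = - \frac{15249}{28}$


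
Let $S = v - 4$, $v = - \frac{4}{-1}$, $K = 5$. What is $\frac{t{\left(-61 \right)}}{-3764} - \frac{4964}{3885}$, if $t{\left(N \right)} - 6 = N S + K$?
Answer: $- \frac{18727231}{14623140} \approx -1.2807$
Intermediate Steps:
$v = 4$ ($v = \left(-4\right) \left(-1\right) = 4$)
$S = 0$ ($S = 4 - 4 = 0$)
$t{\left(N \right)} = 11$ ($t{\left(N \right)} = 6 + \left(N 0 + 5\right) = 6 + \left(0 + 5\right) = 6 + 5 = 11$)
$\frac{t{\left(-61 \right)}}{-3764} - \frac{4964}{3885} = \frac{11}{-3764} - \frac{4964}{3885} = 11 \left(- \frac{1}{3764}\right) - \frac{4964}{3885} = - \frac{11}{3764} - \frac{4964}{3885} = - \frac{18727231}{14623140}$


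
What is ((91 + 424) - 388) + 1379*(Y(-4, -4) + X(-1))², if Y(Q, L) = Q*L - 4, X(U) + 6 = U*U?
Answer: 67698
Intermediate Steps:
X(U) = -6 + U² (X(U) = -6 + U*U = -6 + U²)
Y(Q, L) = -4 + L*Q (Y(Q, L) = L*Q - 4 = -4 + L*Q)
((91 + 424) - 388) + 1379*(Y(-4, -4) + X(-1))² = ((91 + 424) - 388) + 1379*((-4 - 4*(-4)) + (-6 + (-1)²))² = (515 - 388) + 1379*((-4 + 16) + (-6 + 1))² = 127 + 1379*(12 - 5)² = 127 + 1379*7² = 127 + 1379*49 = 127 + 67571 = 67698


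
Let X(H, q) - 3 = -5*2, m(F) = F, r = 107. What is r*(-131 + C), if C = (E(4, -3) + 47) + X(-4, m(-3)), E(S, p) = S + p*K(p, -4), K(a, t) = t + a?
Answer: -7062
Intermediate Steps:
K(a, t) = a + t
E(S, p) = S + p*(-4 + p) (E(S, p) = S + p*(p - 4) = S + p*(-4 + p))
X(H, q) = -7 (X(H, q) = 3 - 5*2 = 3 - 10 = -7)
C = 65 (C = ((4 - 3*(-4 - 3)) + 47) - 7 = ((4 - 3*(-7)) + 47) - 7 = ((4 + 21) + 47) - 7 = (25 + 47) - 7 = 72 - 7 = 65)
r*(-131 + C) = 107*(-131 + 65) = 107*(-66) = -7062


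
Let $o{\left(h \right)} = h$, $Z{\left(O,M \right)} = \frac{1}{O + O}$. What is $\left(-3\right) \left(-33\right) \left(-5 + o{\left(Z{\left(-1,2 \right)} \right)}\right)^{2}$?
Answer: $\frac{11979}{4} \approx 2994.8$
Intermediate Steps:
$Z{\left(O,M \right)} = \frac{1}{2 O}$
$\left(-3\right) \left(-33\right) \left(-5 + o{\left(Z{\left(-1,2 \right)} \right)}\right)^{2} = \left(-3\right) \left(-33\right) \left(-5 + \frac{1}{2 \left(-1\right)}\right)^{2} = 99 \left(-5 + \frac{1}{2} \left(-1\right)\right)^{2} = 99 \left(-5 - \frac{1}{2}\right)^{2} = 99 \left(- \frac{11}{2}\right)^{2} = 99 \cdot \frac{121}{4} = \frac{11979}{4}$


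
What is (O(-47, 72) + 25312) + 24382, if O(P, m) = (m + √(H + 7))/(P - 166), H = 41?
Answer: 3528250/71 - 4*√3/213 ≈ 49694.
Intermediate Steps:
O(P, m) = (m + 4*√3)/(-166 + P) (O(P, m) = (m + √(41 + 7))/(P - 166) = (m + √48)/(-166 + P) = (m + 4*√3)/(-166 + P))
(O(-47, 72) + 25312) + 24382 = ((72 + 4*√3)/(-166 - 47) + 25312) + 24382 = ((72 + 4*√3)/(-213) + 25312) + 24382 = (-(72 + 4*√3)/213 + 25312) + 24382 = ((-24/71 - 4*√3/213) + 25312) + 24382 = (1797128/71 - 4*√3/213) + 24382 = 3528250/71 - 4*√3/213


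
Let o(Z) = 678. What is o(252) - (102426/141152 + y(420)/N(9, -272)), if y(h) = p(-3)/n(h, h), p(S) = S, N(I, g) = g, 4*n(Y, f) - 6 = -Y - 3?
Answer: 112949798989/166771088 ≈ 677.27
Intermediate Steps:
n(Y, f) = 3/4 - Y/4 (n(Y, f) = 3/2 + (-Y - 3)/4 = 3/2 + (-3 - Y)/4 = 3/2 + (-3/4 - Y/4) = 3/4 - Y/4)
y(h) = -3/(3/4 - h/4)
o(252) - (102426/141152 + y(420)/N(9, -272)) = 678 - (102426/141152 + (12/(-3 + 420))/(-272)) = 678 - (102426*(1/141152) + (12/417)*(-1/272)) = 678 - (51213/70576 + (12*(1/417))*(-1/272)) = 678 - (51213/70576 + (4/139)*(-1/272)) = 678 - (51213/70576 - 1/9452) = 678 - 1*120998675/166771088 = 678 - 120998675/166771088 = 112949798989/166771088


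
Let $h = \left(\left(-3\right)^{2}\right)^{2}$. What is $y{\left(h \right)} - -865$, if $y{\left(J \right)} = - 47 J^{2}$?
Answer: $-307502$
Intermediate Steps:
$h = 81$ ($h = 9^{2} = 81$)
$y{\left(h \right)} - -865 = - 47 \cdot 81^{2} - -865 = \left(-47\right) 6561 + 865 = -308367 + 865 = -307502$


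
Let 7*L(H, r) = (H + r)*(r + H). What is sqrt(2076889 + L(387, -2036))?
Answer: 4*sqrt(7550123)/7 ≈ 1570.1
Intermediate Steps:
L(H, r) = (H + r)**2/7 (L(H, r) = ((H + r)*(r + H))/7 = ((H + r)*(H + r))/7 = (H + r)**2/7)
sqrt(2076889 + L(387, -2036)) = sqrt(2076889 + (387 - 2036)**2/7) = sqrt(2076889 + (1/7)*(-1649)**2) = sqrt(2076889 + (1/7)*2719201) = sqrt(2076889 + 2719201/7) = sqrt(17257424/7) = 4*sqrt(7550123)/7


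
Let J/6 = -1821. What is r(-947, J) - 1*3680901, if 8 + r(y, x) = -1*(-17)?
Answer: -3680892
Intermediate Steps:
J = -10926 (J = 6*(-1821) = -10926)
r(y, x) = 9 (r(y, x) = -8 - 1*(-17) = -8 + 17 = 9)
r(-947, J) - 1*3680901 = 9 - 1*3680901 = 9 - 3680901 = -3680892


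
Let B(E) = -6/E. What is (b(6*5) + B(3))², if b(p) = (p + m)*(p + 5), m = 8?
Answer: 1763584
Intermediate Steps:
b(p) = (5 + p)*(8 + p) (b(p) = (p + 8)*(p + 5) = (8 + p)*(5 + p) = (5 + p)*(8 + p))
(b(6*5) + B(3))² = ((40 + (6*5)² + 13*(6*5)) - 6/3)² = ((40 + 30² + 13*30) - 6*⅓)² = ((40 + 900 + 390) - 2)² = (1330 - 2)² = 1328² = 1763584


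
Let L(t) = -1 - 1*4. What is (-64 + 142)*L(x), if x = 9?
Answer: -390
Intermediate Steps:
L(t) = -5 (L(t) = -1 - 4 = -5)
(-64 + 142)*L(x) = (-64 + 142)*(-5) = 78*(-5) = -390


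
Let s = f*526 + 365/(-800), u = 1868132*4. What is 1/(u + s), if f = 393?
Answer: 160/1228679287 ≈ 1.3022e-7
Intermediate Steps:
u = 7472528
s = 33074807/160 (s = 393*526 + 365/(-800) = 206718 + 365*(-1/800) = 206718 - 73/160 = 33074807/160 ≈ 2.0672e+5)
1/(u + s) = 1/(7472528 + 33074807/160) = 1/(1228679287/160) = 160/1228679287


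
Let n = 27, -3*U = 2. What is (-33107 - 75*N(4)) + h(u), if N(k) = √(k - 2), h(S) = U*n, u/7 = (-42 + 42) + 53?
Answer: -33125 - 75*√2 ≈ -33231.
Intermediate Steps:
U = -⅔ (U = -⅓*2 = -⅔ ≈ -0.66667)
u = 371 (u = 7*((-42 + 42) + 53) = 7*(0 + 53) = 7*53 = 371)
h(S) = -18 (h(S) = -⅔*27 = -18)
N(k) = √(-2 + k)
(-33107 - 75*N(4)) + h(u) = (-33107 - 75*√(-2 + 4)) - 18 = (-33107 - 75*√2) - 18 = -33125 - 75*√2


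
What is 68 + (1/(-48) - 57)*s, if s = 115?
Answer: -311491/48 ≈ -6489.4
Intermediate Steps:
68 + (1/(-48) - 57)*s = 68 + (1/(-48) - 57)*115 = 68 + (-1/48 - 57)*115 = 68 - 2737/48*115 = 68 - 314755/48 = -311491/48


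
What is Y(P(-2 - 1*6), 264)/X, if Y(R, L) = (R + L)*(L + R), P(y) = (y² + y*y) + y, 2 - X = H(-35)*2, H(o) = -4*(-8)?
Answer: -73728/31 ≈ -2378.3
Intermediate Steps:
H(o) = 32
X = -62 (X = 2 - 32*2 = 2 - 1*64 = 2 - 64 = -62)
P(y) = y + 2*y² (P(y) = (y² + y²) + y = 2*y² + y = y + 2*y²)
Y(R, L) = (L + R)² (Y(R, L) = (L + R)*(L + R) = (L + R)²)
Y(P(-2 - 1*6), 264)/X = (264 + (-2 - 1*6)*(1 + 2*(-2 - 1*6)))²/(-62) = (264 + (-2 - 6)*(1 + 2*(-2 - 6)))²*(-1/62) = (264 - 8*(1 + 2*(-8)))²*(-1/62) = (264 - 8*(1 - 16))²*(-1/62) = (264 - 8*(-15))²*(-1/62) = (264 + 120)²*(-1/62) = 384²*(-1/62) = 147456*(-1/62) = -73728/31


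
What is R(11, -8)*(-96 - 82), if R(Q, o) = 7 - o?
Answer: -2670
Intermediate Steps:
R(11, -8)*(-96 - 82) = (7 - 1*(-8))*(-96 - 82) = (7 + 8)*(-178) = 15*(-178) = -2670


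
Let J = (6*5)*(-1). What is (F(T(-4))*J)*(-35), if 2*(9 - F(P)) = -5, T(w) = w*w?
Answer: 12075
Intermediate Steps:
T(w) = w²
J = -30 (J = 30*(-1) = -30)
F(P) = 23/2 (F(P) = 9 - ½*(-5) = 9 + 5/2 = 23/2)
(F(T(-4))*J)*(-35) = ((23/2)*(-30))*(-35) = -345*(-35) = 12075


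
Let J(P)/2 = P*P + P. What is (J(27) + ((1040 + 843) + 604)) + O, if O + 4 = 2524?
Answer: 6519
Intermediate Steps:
O = 2520 (O = -4 + 2524 = 2520)
J(P) = 2*P + 2*P**2 (J(P) = 2*(P*P + P) = 2*(P**2 + P) = 2*(P + P**2) = 2*P + 2*P**2)
(J(27) + ((1040 + 843) + 604)) + O = (2*27*(1 + 27) + ((1040 + 843) + 604)) + 2520 = (2*27*28 + (1883 + 604)) + 2520 = (1512 + 2487) + 2520 = 3999 + 2520 = 6519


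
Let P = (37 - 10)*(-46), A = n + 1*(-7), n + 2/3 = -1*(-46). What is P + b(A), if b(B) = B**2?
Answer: 2047/9 ≈ 227.44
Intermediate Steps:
n = 136/3 (n = -2/3 - 1*(-46) = -2/3 + 46 = 136/3 ≈ 45.333)
A = 115/3 (A = 136/3 + 1*(-7) = 136/3 - 7 = 115/3 ≈ 38.333)
P = -1242 (P = 27*(-46) = -1242)
P + b(A) = -1242 + (115/3)**2 = -1242 + 13225/9 = 2047/9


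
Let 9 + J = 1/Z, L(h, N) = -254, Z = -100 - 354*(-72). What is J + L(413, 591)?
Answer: -6677043/25388 ≈ -263.00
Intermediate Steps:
Z = 25388 (Z = -100 + 25488 = 25388)
J = -228491/25388 (J = -9 + 1/25388 = -228491/25388 ≈ -9.0000)
J + L(413, 591) = -228491/25388 - 254 = -6677043/25388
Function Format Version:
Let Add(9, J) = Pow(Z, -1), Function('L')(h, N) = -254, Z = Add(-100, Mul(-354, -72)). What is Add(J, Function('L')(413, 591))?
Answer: Rational(-6677043, 25388) ≈ -263.00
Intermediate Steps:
Z = 25388 (Z = Add(-100, 25488) = 25388)
J = Rational(-228491, 25388) (J = Add(-9, Pow(25388, -1)) = Add(-9, Rational(1, 25388)) = Rational(-228491, 25388) ≈ -9.0000)
Add(J, Function('L')(413, 591)) = Add(Rational(-228491, 25388), -254) = Rational(-6677043, 25388)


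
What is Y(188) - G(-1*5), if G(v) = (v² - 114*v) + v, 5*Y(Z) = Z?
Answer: -2762/5 ≈ -552.40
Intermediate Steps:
Y(Z) = Z/5
G(v) = v² - 113*v
Y(188) - G(-1*5) = (⅕)*188 - (-1*5)*(-113 - 1*5) = 188/5 - (-5)*(-113 - 5) = 188/5 - (-5)*(-118) = 188/5 - 1*590 = 188/5 - 590 = -2762/5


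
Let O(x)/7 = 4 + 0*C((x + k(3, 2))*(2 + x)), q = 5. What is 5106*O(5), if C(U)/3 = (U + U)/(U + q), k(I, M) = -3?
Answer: 142968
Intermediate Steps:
C(U) = 6*U/(5 + U) (C(U) = 3*((U + U)/(U + 5)) = 3*((2*U)/(5 + U)) = 3*(2*U/(5 + U)) = 6*U/(5 + U))
O(x) = 28 (O(x) = 7*(4 + 0*(6*((x - 3)*(2 + x))/(5 + (x - 3)*(2 + x)))) = 7*(4 + 0*(6*((-3 + x)*(2 + x))/(5 + (-3 + x)*(2 + x)))) = 7*(4 + 0*(6*(-3 + x)*(2 + x)/(5 + (-3 + x)*(2 + x)))) = 7*(4 + 0) = 7*4 = 28)
5106*O(5) = 5106*28 = 142968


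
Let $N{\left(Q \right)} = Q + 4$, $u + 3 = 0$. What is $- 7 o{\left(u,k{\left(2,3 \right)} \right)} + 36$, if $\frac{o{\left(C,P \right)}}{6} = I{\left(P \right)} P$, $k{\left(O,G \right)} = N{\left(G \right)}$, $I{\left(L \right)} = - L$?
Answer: $2094$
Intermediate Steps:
$u = -3$ ($u = -3 + 0 = -3$)
$N{\left(Q \right)} = 4 + Q$
$k{\left(O,G \right)} = 4 + G$
$o{\left(C,P \right)} = - 6 P^{2}$ ($o{\left(C,P \right)} = 6 - P P = 6 \left(- P^{2}\right) = - 6 P^{2}$)
$- 7 o{\left(u,k{\left(2,3 \right)} \right)} + 36 = - 7 \left(- 6 \left(4 + 3\right)^{2}\right) + 36 = - 7 \left(- 6 \cdot 7^{2}\right) + 36 = - 7 \left(\left(-6\right) 49\right) + 36 = \left(-7\right) \left(-294\right) + 36 = 2058 + 36 = 2094$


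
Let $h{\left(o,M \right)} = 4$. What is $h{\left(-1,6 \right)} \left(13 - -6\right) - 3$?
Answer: $73$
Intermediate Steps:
$h{\left(-1,6 \right)} \left(13 - -6\right) - 3 = 4 \left(13 - -6\right) - 3 = 4 \left(13 + 6\right) - 3 = 4 \cdot 19 - 3 = 76 - 3 = 73$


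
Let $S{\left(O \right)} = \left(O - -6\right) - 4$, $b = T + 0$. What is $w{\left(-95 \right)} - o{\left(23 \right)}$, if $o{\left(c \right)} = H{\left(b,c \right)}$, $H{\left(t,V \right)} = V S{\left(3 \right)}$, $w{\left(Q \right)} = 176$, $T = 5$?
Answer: $61$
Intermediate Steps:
$b = 5$ ($b = 5 + 0 = 5$)
$S{\left(O \right)} = 2 + O$ ($S{\left(O \right)} = \left(O + 6\right) - 4 = \left(6 + O\right) - 4 = 2 + O$)
$H{\left(t,V \right)} = 5 V$ ($H{\left(t,V \right)} = V \left(2 + 3\right) = V 5 = 5 V$)
$o{\left(c \right)} = 5 c$
$w{\left(-95 \right)} - o{\left(23 \right)} = 176 - 5 \cdot 23 = 176 - 115 = 61$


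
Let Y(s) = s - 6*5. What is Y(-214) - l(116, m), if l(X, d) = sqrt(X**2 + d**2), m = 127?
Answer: -244 - sqrt(29585) ≈ -416.00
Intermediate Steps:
Y(s) = -30 + s (Y(s) = s - 30 = -30 + s)
Y(-214) - l(116, m) = (-30 - 214) - sqrt(116**2 + 127**2) = -244 - sqrt(13456 + 16129) = -244 - sqrt(29585)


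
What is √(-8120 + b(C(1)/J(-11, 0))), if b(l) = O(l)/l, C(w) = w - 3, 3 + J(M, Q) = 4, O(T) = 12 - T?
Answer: 3*I*√903 ≈ 90.15*I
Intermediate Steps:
J(M, Q) = 1 (J(M, Q) = -3 + 4 = 1)
C(w) = -3 + w
b(l) = (12 - l)/l
√(-8120 + b(C(1)/J(-11, 0))) = √(-8120 + (12 - (-3 + 1)/1)/(((-3 + 1)/1))) = √(-8120 + (12 - (-2))/((-2*1))) = √(-8120 + (12 - 1*(-2))/(-2)) = √(-8120 - (12 + 2)/2) = √(-8120 - ½*14) = √(-8120 - 7) = √(-8127) = 3*I*√903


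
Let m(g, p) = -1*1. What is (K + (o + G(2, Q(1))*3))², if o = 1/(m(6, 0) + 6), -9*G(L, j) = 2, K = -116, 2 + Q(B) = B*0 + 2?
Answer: 3052009/225 ≈ 13564.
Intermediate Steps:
Q(B) = 0 (Q(B) = -2 + (B*0 + 2) = -2 + (0 + 2) = -2 + 2 = 0)
G(L, j) = -2/9 (G(L, j) = -⅑*2 = -2/9)
m(g, p) = -1
o = ⅕ (o = 1/(-1 + 6) = 1/5 = ⅕ ≈ 0.20000)
(K + (o + G(2, Q(1))*3))² = (-116 + (⅕ - 2/9*3))² = (-116 + (⅕ - ⅔))² = (-116 - 7/15)² = (-1747/15)² = 3052009/225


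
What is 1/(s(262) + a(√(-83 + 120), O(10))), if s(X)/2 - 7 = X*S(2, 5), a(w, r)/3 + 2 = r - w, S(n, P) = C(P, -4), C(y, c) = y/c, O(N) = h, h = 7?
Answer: -626/391543 + 3*√37/391543 ≈ -0.0015522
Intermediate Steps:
O(N) = 7
S(n, P) = -P/4 (S(n, P) = P/(-4) = P*(-¼) = -P/4)
a(w, r) = -6 - 3*w + 3*r (a(w, r) = -6 + 3*(r - w) = -6 + (-3*w + 3*r) = -6 - 3*w + 3*r)
s(X) = 14 - 5*X/2 (s(X) = 14 + 2*(X*(-¼*5)) = 14 + 2*(X*(-5/4)) = 14 + 2*(-5*X/4) = 14 - 5*X/2)
1/(s(262) + a(√(-83 + 120), O(10))) = 1/((14 - 5/2*262) + (-6 - 3*√(-83 + 120) + 3*7)) = 1/((14 - 655) + (-6 - 3*√37 + 21)) = 1/(-641 + (15 - 3*√37)) = 1/(-626 - 3*√37)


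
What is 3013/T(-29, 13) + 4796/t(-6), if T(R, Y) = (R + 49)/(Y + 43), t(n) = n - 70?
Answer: 795463/95 ≈ 8373.3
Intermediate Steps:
t(n) = -70 + n
T(R, Y) = (49 + R)/(43 + Y)
3013/T(-29, 13) + 4796/t(-6) = 3013/(((49 - 29)/(43 + 13))) + 4796/(-70 - 6) = 3013/((20/56)) + 4796/(-76) = 3013/(((1/56)*20)) + 4796*(-1/76) = 3013/(5/14) - 1199/19 = 3013*(14/5) - 1199/19 = 42182/5 - 1199/19 = 795463/95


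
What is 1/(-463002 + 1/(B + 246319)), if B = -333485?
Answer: -87166/40358032333 ≈ -2.1598e-6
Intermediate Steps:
1/(-463002 + 1/(B + 246319)) = 1/(-463002 + 1/(-333485 + 246319)) = 1/(-463002 + 1/(-87166)) = 1/(-463002 - 1/87166) = 1/(-40358032333/87166) = -87166/40358032333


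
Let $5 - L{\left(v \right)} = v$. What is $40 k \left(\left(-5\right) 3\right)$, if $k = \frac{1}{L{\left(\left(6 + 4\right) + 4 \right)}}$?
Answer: $\frac{200}{3} \approx 66.667$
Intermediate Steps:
$L{\left(v \right)} = 5 - v$
$k = - \frac{1}{9}$ ($k = \frac{1}{5 - \left(\left(6 + 4\right) + 4\right)} = \frac{1}{5 - \left(10 + 4\right)} = \frac{1}{5 - 14} = \frac{1}{-9} = - \frac{1}{9} \approx -0.11111$)
$40 k \left(\left(-5\right) 3\right) = 40 \left(- \frac{1}{9}\right) \left(\left(-5\right) 3\right) = \left(- \frac{40}{9}\right) \left(-15\right) = \frac{200}{3}$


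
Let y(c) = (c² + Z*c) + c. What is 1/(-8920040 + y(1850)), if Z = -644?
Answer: -1/6687090 ≈ -1.4954e-7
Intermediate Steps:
y(c) = c² - 643*c (y(c) = (c² - 644*c) + c = c² - 643*c)
1/(-8920040 + y(1850)) = 1/(-8920040 + 1850*(-643 + 1850)) = 1/(-8920040 + 1850*1207) = 1/(-8920040 + 2232950) = 1/(-6687090) = -1/6687090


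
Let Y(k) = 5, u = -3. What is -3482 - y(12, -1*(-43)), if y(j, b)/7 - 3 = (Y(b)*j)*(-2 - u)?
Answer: -3923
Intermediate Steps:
y(j, b) = 21 + 35*j (y(j, b) = 21 + 7*((5*j)*(-2 - 1*(-3))) = 21 + 7*((5*j)*(-2 + 3)) = 21 + 7*((5*j)*1) = 21 + 7*(5*j) = 21 + 35*j)
-3482 - y(12, -1*(-43)) = -3482 - (21 + 35*12) = -3482 - (21 + 420) = -3482 - 1*441 = -3482 - 441 = -3923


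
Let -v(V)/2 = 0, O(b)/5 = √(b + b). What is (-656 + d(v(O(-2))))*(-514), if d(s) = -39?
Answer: 357230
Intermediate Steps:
O(b) = 5*√2*√b (O(b) = 5*√(b + b) = 5*√(2*b) = 5*(√2*√b) = 5*√2*√b)
v(V) = 0 (v(V) = -2*0 = 0)
(-656 + d(v(O(-2))))*(-514) = (-656 - 39)*(-514) = -695*(-514) = 357230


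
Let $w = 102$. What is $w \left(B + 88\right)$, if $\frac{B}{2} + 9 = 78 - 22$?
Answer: $18564$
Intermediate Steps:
$B = 94$ ($B = -18 + 2 \left(78 - 22\right) = -18 + 2 \cdot 56 = -18 + 112 = 94$)
$w \left(B + 88\right) = 102 \left(94 + 88\right) = 102 \cdot 182 = 18564$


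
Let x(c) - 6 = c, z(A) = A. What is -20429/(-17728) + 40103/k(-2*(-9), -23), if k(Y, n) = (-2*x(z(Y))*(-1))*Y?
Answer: 22768645/478656 ≈ 47.568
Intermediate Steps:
x(c) = 6 + c
k(Y, n) = Y*(12 + 2*Y) (k(Y, n) = (-2*(6 + Y)*(-1))*Y = (-2*(-6 - Y))*Y = (12 + 2*Y)*Y = Y*(12 + 2*Y))
-20429/(-17728) + 40103/k(-2*(-9), -23) = -20429/(-17728) + 40103/((2*(-2*(-9))*(6 - 2*(-9)))) = -20429*(-1/17728) + 40103/((2*18*(6 + 18))) = 20429/17728 + 40103/((2*18*24)) = 20429/17728 + 40103/864 = 22768645/478656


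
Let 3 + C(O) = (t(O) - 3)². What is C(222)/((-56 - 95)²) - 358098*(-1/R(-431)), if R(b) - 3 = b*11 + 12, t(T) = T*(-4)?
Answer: -2206562535/53878763 ≈ -40.954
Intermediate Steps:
t(T) = -4*T
C(O) = -3 + (-3 - 4*O)² (C(O) = -3 + (-4*O - 3)² = -3 + (-3 - 4*O)²)
R(b) = 15 + 11*b (R(b) = 3 + (b*11 + 12) = 3 + (11*b + 12) = 3 + (12 + 11*b) = 15 + 11*b)
C(222)/((-56 - 95)²) - 358098*(-1/R(-431)) = (-3 + (3 + 4*222)²)/((-56 - 95)²) - 358098*(-1/(15 + 11*(-431))) = (-3 + (3 + 888)²)/((-151)²) - 358098*(-1/(15 - 4741)) = (-3 + 891²)/22801 - 358098/((-1*(-4726))) = (-3 + 793881)*(1/22801) - 358098/4726 = 793878*(1/22801) - 358098*1/4726 = 793878/22801 - 179049/2363 = -2206562535/53878763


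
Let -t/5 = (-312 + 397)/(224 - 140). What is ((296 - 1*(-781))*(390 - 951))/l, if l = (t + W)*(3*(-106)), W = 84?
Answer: 8458758/351443 ≈ 24.069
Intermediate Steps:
t = -425/84 (t = -5*(-312 + 397)/(224 - 140) = -425/84 ≈ -5.0595)
l = -351443/14 (l = (-425/84 + 84)*(3*(-106)) = (6631/84)*(-318) = -351443/14 ≈ -25103.)
((296 - 1*(-781))*(390 - 951))/l = ((296 - 1*(-781))*(390 - 951))/(-351443/14) = ((296 + 781)*(-561))*(-14/351443) = (1077*(-561))*(-14/351443) = -604197*(-14/351443) = 8458758/351443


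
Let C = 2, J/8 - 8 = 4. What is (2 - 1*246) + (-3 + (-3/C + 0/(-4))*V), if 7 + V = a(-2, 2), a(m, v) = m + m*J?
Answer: 109/2 ≈ 54.500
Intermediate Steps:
J = 96 (J = 64 + 8*4 = 64 + 32 = 96)
a(m, v) = 97*m (a(m, v) = m + m*96 = m + 96*m = 97*m)
V = -201 (V = -7 + 97*(-2) = -7 - 194 = -201)
(2 - 1*246) + (-3 + (-3/C + 0/(-4))*V) = (2 - 1*246) + (-3 + (-3/2 + 0/(-4))*(-201)) = (2 - 246) + (-3 + (-3*½ + 0*(-¼))*(-201)) = -244 + (-3 + (-3/2 + 0)*(-201)) = -244 + (-3 - 3/2*(-201)) = -244 + (-3 + 603/2) = -244 + 597/2 = 109/2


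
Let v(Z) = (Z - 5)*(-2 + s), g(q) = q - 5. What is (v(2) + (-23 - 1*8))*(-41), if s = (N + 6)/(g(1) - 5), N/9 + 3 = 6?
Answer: 574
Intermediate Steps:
N = 27 (N = -27 + 9*6 = -27 + 54 = 27)
g(q) = -5 + q
s = -11/3 (s = (27 + 6)/((-5 + 1) - 5) = 33/(-4 - 5) = 33/(-9) = 33*(-1/9) = -11/3 ≈ -3.6667)
v(Z) = 85/3 - 17*Z/3 (v(Z) = (Z - 5)*(-2 - 11/3) = (-5 + Z)*(-17/3) = 85/3 - 17*Z/3)
(v(2) + (-23 - 1*8))*(-41) = ((85/3 - 17/3*2) + (-23 - 1*8))*(-41) = ((85/3 - 34/3) + (-23 - 8))*(-41) = (17 - 31)*(-41) = -14*(-41) = 574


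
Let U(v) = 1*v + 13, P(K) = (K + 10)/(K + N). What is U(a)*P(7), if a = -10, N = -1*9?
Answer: -51/2 ≈ -25.500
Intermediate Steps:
N = -9
P(K) = (10 + K)/(-9 + K) (P(K) = (K + 10)/(K - 9) = (10 + K)/(-9 + K))
U(v) = 13 + v (U(v) = v + 13 = 13 + v)
U(a)*P(7) = (13 - 10)*((10 + 7)/(-9 + 7)) = 3*(17/(-2)) = 3*(-½*17) = 3*(-17/2) = -51/2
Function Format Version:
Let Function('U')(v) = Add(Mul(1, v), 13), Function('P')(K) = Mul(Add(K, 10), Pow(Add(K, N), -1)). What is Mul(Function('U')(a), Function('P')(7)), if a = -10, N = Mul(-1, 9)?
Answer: Rational(-51, 2) ≈ -25.500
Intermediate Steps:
N = -9
Function('P')(K) = Mul(Pow(Add(-9, K), -1), Add(10, K)) (Function('P')(K) = Mul(Add(K, 10), Pow(Add(K, -9), -1)) = Mul(Add(10, K), Pow(Add(-9, K), -1)) = Mul(Pow(Add(-9, K), -1), Add(10, K)))
Function('U')(v) = Add(13, v) (Function('U')(v) = Add(v, 13) = Add(13, v))
Mul(Function('U')(a), Function('P')(7)) = Mul(Add(13, -10), Mul(Pow(Add(-9, 7), -1), Add(10, 7))) = Mul(3, Mul(Pow(-2, -1), 17)) = Mul(3, Mul(Rational(-1, 2), 17)) = Mul(3, Rational(-17, 2)) = Rational(-51, 2)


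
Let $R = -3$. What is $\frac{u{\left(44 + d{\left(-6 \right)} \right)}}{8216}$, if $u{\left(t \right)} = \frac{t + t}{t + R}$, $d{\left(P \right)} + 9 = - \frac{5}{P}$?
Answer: $\frac{215}{809276} \approx 0.00026567$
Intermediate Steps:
$d{\left(P \right)} = -9 - \frac{5}{P}$
$u{\left(t \right)} = \frac{2 t}{-3 + t}$ ($u{\left(t \right)} = \frac{t + t}{t - 3} = \frac{2 t}{-3 + t}$)
$\frac{u{\left(44 + d{\left(-6 \right)} \right)}}{8216} = \frac{2 \left(44 - \left(9 + \frac{5}{-6}\right)\right) \frac{1}{-3 + \left(44 - \left(9 + \frac{5}{-6}\right)\right)}}{8216} = \frac{2 \left(44 - \frac{49}{6}\right)}{-3 + \left(44 - \frac{49}{6}\right)} \frac{1}{8216} = 2 \cdot \frac{215}{6} \frac{1}{-3 + \frac{215}{6}} \cdot \frac{1}{8216} = 2 \cdot \frac{215}{6} \frac{1}{\frac{197}{6}} \cdot \frac{1}{8216} = 2 \cdot \frac{215}{6} \cdot \frac{6}{197} \cdot \frac{1}{8216} = \frac{430}{197} \cdot \frac{1}{8216} = \frac{215}{809276}$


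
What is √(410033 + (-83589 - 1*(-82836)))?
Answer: 8*√6395 ≈ 639.75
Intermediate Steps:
√(410033 + (-83589 - 1*(-82836))) = √(410033 + (-83589 + 82836)) = √(410033 - 753) = √409280 = 8*√6395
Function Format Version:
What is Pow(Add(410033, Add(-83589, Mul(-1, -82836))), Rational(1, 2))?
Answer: Mul(8, Pow(6395, Rational(1, 2))) ≈ 639.75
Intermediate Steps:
Pow(Add(410033, Add(-83589, Mul(-1, -82836))), Rational(1, 2)) = Pow(Add(410033, Add(-83589, 82836)), Rational(1, 2)) = Pow(Add(410033, -753), Rational(1, 2)) = Pow(409280, Rational(1, 2)) = Mul(8, Pow(6395, Rational(1, 2)))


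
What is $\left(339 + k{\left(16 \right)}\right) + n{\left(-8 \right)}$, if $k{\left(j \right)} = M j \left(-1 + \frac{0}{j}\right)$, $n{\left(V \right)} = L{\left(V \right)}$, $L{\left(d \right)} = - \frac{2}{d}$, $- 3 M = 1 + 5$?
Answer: $\frac{1485}{4} \approx 371.25$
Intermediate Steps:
$M = -2$ ($M = - \frac{1 + 5}{3} = \left(- \frac{1}{3}\right) 6 = -2$)
$n{\left(V \right)} = - \frac{2}{V}$
$k{\left(j \right)} = 2 j$ ($k{\left(j \right)} = - 2 j \left(-1 + \frac{0}{j}\right) = - 2 j \left(-1 + 0\right) = - 2 j \left(-1\right) = - 2 \left(- j\right) = 2 j$)
$\left(339 + k{\left(16 \right)}\right) + n{\left(-8 \right)} = \left(339 + 2 \cdot 16\right) - \frac{2}{-8} = \left(339 + 32\right) - - \frac{1}{4} = 371 + \frac{1}{4} = \frac{1485}{4}$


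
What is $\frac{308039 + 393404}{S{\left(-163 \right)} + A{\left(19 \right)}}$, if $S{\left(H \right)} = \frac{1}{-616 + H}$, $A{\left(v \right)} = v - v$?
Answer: $-546424097$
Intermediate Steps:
$A{\left(v \right)} = 0$
$\frac{308039 + 393404}{S{\left(-163 \right)} + A{\left(19 \right)}} = \frac{308039 + 393404}{\frac{1}{-616 - 163} + 0} = \frac{701443}{\frac{1}{-779} + 0} = \frac{701443}{- \frac{1}{779} + 0} = \frac{701443}{- \frac{1}{779}} = 701443 \left(-779\right) = -546424097$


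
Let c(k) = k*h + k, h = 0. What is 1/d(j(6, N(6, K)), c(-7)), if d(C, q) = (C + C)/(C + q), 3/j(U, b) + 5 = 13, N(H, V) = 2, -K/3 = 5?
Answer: -53/6 ≈ -8.8333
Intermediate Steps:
K = -15 (K = -3*5 = -15)
c(k) = k (c(k) = k*0 + k = 0 + k = k)
j(U, b) = 3/8 (j(U, b) = 3/(-5 + 13) = 3/8)
d(C, q) = 2*C/(C + q) (d(C, q) = (2*C)/(C + q) = 2*C/(C + q))
1/d(j(6, N(6, K)), c(-7)) = 1/(2*(3/8)/(3/8 - 7)) = 1/(2*(3/8)/(-53/8)) = 1/(2*(3/8)*(-8/53)) = 1/(-6/53) = -53/6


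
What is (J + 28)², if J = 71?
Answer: 9801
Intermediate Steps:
(J + 28)² = (71 + 28)² = 99² = 9801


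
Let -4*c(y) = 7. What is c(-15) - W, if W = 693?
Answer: -2779/4 ≈ -694.75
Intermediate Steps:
c(y) = -7/4 (c(y) = -¼*7 = -7/4)
c(-15) - W = -7/4 - 1*693 = -7/4 - 693 = -2779/4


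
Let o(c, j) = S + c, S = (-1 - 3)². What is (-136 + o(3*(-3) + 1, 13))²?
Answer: 16384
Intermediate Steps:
S = 16 (S = (-4)² = 16)
o(c, j) = 16 + c
(-136 + o(3*(-3) + 1, 13))² = (-136 + (16 + (3*(-3) + 1)))² = (-136 + (16 + (-9 + 1)))² = (-136 + (16 - 8))² = (-136 + 8)² = (-128)² = 16384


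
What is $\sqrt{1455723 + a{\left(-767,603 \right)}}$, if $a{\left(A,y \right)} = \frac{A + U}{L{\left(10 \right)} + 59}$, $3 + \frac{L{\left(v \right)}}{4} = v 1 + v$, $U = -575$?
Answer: $\frac{\sqrt{23479185833}}{127} \approx 1206.5$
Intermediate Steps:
$L{\left(v \right)} = -12 + 8 v$ ($L{\left(v \right)} = -12 + 4 \left(v 1 + v\right) = -12 + 4 \left(v + v\right) = -12 + 4 \cdot 2 v = -12 + 8 v$)
$a{\left(A,y \right)} = - \frac{575}{127} + \frac{A}{127}$ ($a{\left(A,y \right)} = \frac{A - 575}{\left(-12 + 8 \cdot 10\right) + 59} = \frac{-575 + A}{\left(-12 + 80\right) + 59} = \frac{-575 + A}{68 + 59} = \frac{-575 + A}{127} = \left(-575 + A\right) \frac{1}{127} = - \frac{575}{127} + \frac{A}{127}$)
$\sqrt{1455723 + a{\left(-767,603 \right)}} = \sqrt{1455723 + \left(- \frac{575}{127} + \frac{1}{127} \left(-767\right)\right)} = \sqrt{1455723 - \frac{1342}{127}} = \sqrt{\frac{184875479}{127}} = \frac{\sqrt{23479185833}}{127}$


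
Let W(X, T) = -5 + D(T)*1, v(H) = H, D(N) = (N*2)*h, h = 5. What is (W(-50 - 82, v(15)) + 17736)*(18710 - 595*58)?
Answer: -282519800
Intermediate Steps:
D(N) = 10*N (D(N) = (N*2)*5 = (2*N)*5 = 10*N)
W(X, T) = -5 + 10*T (W(X, T) = -5 + (10*T)*1 = -5 + 10*T)
(W(-50 - 82, v(15)) + 17736)*(18710 - 595*58) = ((-5 + 10*15) + 17736)*(18710 - 595*58) = ((-5 + 150) + 17736)*(18710 - 34510) = (145 + 17736)*(-15800) = 17881*(-15800) = -282519800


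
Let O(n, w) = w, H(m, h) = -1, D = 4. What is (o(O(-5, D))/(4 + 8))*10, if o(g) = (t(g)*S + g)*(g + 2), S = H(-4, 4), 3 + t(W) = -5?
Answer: 60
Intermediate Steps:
t(W) = -8 (t(W) = -3 - 5 = -8)
S = -1
o(g) = (2 + g)*(8 + g) (o(g) = (-8*(-1) + g)*(g + 2) = (8 + g)*(2 + g) = (2 + g)*(8 + g))
(o(O(-5, D))/(4 + 8))*10 = ((16 + 4**2 + 10*4)/(4 + 8))*10 = ((16 + 16 + 40)/12)*10 = ((1/12)*72)*10 = 6*10 = 60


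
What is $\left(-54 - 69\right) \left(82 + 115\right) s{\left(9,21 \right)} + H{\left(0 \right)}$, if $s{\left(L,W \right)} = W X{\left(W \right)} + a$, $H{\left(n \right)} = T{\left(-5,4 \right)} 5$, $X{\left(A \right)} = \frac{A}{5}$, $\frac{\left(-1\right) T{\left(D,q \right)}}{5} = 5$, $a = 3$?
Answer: $- \frac{11049961}{5} \approx -2.21 \cdot 10^{6}$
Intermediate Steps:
$T{\left(D,q \right)} = -25$ ($T{\left(D,q \right)} = \left(-5\right) 5 = -25$)
$X{\left(A \right)} = \frac{A}{5}$ ($X{\left(A \right)} = A \frac{1}{5} = \frac{A}{5}$)
$H{\left(n \right)} = -125$ ($H{\left(n \right)} = \left(-25\right) 5 = -125$)
$s{\left(L,W \right)} = 3 + \frac{W^{2}}{5}$ ($s{\left(L,W \right)} = W \frac{W}{5} + 3 = \frac{W^{2}}{5} + 3 = 3 + \frac{W^{2}}{5}$)
$\left(-54 - 69\right) \left(82 + 115\right) s{\left(9,21 \right)} + H{\left(0 \right)} = \left(-54 - 69\right) \left(82 + 115\right) \left(3 + \frac{21^{2}}{5}\right) - 125 = \left(-123\right) 197 \left(3 + \frac{1}{5} \cdot 441\right) - 125 = - 24231 \left(3 + \frac{441}{5}\right) - 125 = \left(-24231\right) \frac{456}{5} - 125 = - \frac{11049336}{5} - 125 = - \frac{11049961}{5}$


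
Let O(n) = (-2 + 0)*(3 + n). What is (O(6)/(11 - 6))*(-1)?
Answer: 18/5 ≈ 3.6000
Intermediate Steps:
O(n) = -6 - 2*n (O(n) = -2*(3 + n) = -6 - 2*n)
(O(6)/(11 - 6))*(-1) = ((-6 - 2*6)/(11 - 6))*(-1) = ((-6 - 12)/5)*(-1) = -18*⅕*(-1) = -18/5*(-1) = 18/5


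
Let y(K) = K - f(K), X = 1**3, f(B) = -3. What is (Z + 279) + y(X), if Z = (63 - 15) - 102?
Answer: 229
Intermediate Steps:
X = 1
y(K) = 3 + K (y(K) = K - 1*(-3) = K + 3 = 3 + K)
Z = -54 (Z = 48 - 102 = -54)
(Z + 279) + y(X) = (-54 + 279) + (3 + 1) = 225 + 4 = 229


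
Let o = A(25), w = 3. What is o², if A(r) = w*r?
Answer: 5625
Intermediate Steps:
A(r) = 3*r
o = 75 (o = 3*25 = 75)
o² = 75² = 5625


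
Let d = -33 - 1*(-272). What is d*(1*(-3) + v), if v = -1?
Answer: -956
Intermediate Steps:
d = 239 (d = -33 + 272 = 239)
d*(1*(-3) + v) = 239*(1*(-3) - 1) = 239*(-3 - 1) = 239*(-4) = -956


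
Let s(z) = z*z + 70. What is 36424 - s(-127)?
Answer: 20225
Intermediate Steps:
s(z) = 70 + z² (s(z) = z² + 70 = 70 + z²)
36424 - s(-127) = 36424 - (70 + (-127)²) = 36424 - (70 + 16129) = 36424 - 1*16199 = 36424 - 16199 = 20225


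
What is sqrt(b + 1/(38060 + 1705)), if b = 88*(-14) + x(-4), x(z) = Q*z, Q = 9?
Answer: I*sqrt(2005031585535)/39765 ≈ 35.609*I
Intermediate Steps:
x(z) = 9*z
b = -1268 (b = 88*(-14) + 9*(-4) = -1232 - 36 = -1268)
sqrt(b + 1/(38060 + 1705)) = sqrt(-1268 + 1/(38060 + 1705)) = sqrt(-1268 + 1/39765) = sqrt(-50422019/39765) = I*sqrt(2005031585535)/39765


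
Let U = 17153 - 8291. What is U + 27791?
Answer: 36653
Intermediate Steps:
U = 8862
U + 27791 = 8862 + 27791 = 36653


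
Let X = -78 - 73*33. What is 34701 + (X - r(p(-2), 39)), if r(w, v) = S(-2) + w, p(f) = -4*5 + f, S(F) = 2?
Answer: 32234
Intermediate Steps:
X = -2487 (X = -78 - 2409 = -2487)
p(f) = -20 + f
r(w, v) = 2 + w
34701 + (X - r(p(-2), 39)) = 34701 + (-2487 - (2 + (-20 - 2))) = 34701 + (-2487 - (2 - 22)) = 34701 + (-2487 - 1*(-20)) = 34701 + (-2487 + 20) = 34701 - 2467 = 32234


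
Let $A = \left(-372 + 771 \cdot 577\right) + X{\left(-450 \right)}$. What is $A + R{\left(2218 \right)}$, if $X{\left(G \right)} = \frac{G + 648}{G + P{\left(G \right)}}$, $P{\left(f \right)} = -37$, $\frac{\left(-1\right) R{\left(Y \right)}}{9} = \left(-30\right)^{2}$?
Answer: $\frac{212524167}{487} \approx 4.3639 \cdot 10^{5}$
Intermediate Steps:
$R{\left(Y \right)} = -8100$ ($R{\left(Y \right)} = - 9 \left(-30\right)^{2} = \left(-9\right) 900 = -8100$)
$X{\left(G \right)} = \frac{648 + G}{-37 + G}$ ($X{\left(G \right)} = \frac{G + 648}{G - 37} = \frac{648 + G}{-37 + G}$)
$A = \frac{216468867}{487}$ ($A = \left(-372 + 771 \cdot 577\right) + \frac{648 - 450}{-37 - 450} = \left(-372 + 444867\right) + \frac{1}{-487} \cdot 198 = 444495 - \frac{198}{487} = \frac{216468867}{487} \approx 4.4449 \cdot 10^{5}$)
$A + R{\left(2218 \right)} = \frac{216468867}{487} - 8100 = \frac{212524167}{487}$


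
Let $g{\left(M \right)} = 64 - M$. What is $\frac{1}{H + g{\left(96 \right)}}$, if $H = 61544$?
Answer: $\frac{1}{61512} \approx 1.6257 \cdot 10^{-5}$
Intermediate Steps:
$\frac{1}{H + g{\left(96 \right)}} = \frac{1}{61544 + \left(64 - 96\right)} = \frac{1}{61544 - 32} = \frac{1}{61512}$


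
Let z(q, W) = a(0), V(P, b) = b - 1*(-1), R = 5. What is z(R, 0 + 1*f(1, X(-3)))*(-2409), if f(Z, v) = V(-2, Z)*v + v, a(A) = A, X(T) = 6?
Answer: 0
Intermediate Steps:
V(P, b) = 1 + b (V(P, b) = b + 1 = 1 + b)
f(Z, v) = v + v*(1 + Z) (f(Z, v) = (1 + Z)*v + v = v*(1 + Z) + v = v + v*(1 + Z))
z(q, W) = 0
z(R, 0 + 1*f(1, X(-3)))*(-2409) = 0*(-2409) = 0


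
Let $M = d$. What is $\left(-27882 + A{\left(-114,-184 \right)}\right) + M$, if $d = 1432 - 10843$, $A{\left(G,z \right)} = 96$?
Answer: $-37197$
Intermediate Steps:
$d = -9411$
$M = -9411$
$\left(-27882 + A{\left(-114,-184 \right)}\right) + M = \left(-27882 + 96\right) - 9411 = -27786 - 9411 = -37197$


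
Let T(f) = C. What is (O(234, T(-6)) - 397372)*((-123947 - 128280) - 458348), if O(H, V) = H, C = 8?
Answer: 282196334350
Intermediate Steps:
T(f) = 8
(O(234, T(-6)) - 397372)*((-123947 - 128280) - 458348) = (234 - 397372)*((-123947 - 128280) - 458348) = -397138*(-252227 - 458348) = -397138*(-710575) = 282196334350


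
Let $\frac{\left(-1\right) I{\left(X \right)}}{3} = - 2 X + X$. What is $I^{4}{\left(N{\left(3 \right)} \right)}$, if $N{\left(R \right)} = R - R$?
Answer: $0$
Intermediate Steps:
$N{\left(R \right)} = 0$
$I{\left(X \right)} = 3 X$ ($I{\left(X \right)} = - 3 \left(- 2 X + X\right) = - 3 \left(- X\right) = 3 X$)
$I^{4}{\left(N{\left(3 \right)} \right)} = \left(3 \cdot 0\right)^{4} = 0^{4} = 0$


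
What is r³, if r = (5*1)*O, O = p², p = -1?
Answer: 125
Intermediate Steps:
O = 1 (O = (-1)² = 1)
r = 5 (r = (5*1)*1 = 5*1 = 5)
r³ = 5³ = 125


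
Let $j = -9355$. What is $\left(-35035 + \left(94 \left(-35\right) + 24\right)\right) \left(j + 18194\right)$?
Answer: $-338542539$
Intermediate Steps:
$\left(-35035 + \left(94 \left(-35\right) + 24\right)\right) \left(j + 18194\right) = \left(-35035 + \left(94 \left(-35\right) + 24\right)\right) \left(-9355 + 18194\right) = \left(-35035 + \left(-3290 + 24\right)\right) 8839 = \left(-35035 - 3266\right) 8839 = \left(-38301\right) 8839 = -338542539$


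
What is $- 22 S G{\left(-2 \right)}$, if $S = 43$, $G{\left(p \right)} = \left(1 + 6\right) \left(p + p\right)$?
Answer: $26488$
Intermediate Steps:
$G{\left(p \right)} = 14 p$ ($G{\left(p \right)} = 7 \cdot 2 p = 14 p$)
$- 22 S G{\left(-2 \right)} = \left(-22\right) 43 \cdot 14 \left(-2\right) = \left(-946\right) \left(-28\right) = 26488$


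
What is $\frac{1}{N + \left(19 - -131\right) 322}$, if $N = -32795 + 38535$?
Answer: $\frac{1}{54040} \approx 1.8505 \cdot 10^{-5}$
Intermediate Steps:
$N = 5740$
$\frac{1}{N + \left(19 - -131\right) 322} = \frac{1}{5740 + \left(19 - -131\right) 322} = \frac{1}{5740 + \left(19 + 131\right) 322} = \frac{1}{5740 + 150 \cdot 322} = \frac{1}{5740 + 48300} = \frac{1}{54040}$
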